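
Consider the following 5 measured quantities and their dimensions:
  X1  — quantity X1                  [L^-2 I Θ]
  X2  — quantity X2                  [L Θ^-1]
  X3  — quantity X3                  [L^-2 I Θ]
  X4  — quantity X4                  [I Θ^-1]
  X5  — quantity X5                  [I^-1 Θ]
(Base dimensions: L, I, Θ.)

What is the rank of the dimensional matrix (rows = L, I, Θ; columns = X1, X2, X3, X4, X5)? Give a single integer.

2

Write exponents as rows L,I,Θ / cols X1,X2,X3,X4,X5:
  L: [-2  1 -2  0  0]
  I: [ 1  0  1  1 -1]
  Θ: [ 1 -1  1 -1  1]
Echelon form has 2 nonzero rows (pivots: X1,X2)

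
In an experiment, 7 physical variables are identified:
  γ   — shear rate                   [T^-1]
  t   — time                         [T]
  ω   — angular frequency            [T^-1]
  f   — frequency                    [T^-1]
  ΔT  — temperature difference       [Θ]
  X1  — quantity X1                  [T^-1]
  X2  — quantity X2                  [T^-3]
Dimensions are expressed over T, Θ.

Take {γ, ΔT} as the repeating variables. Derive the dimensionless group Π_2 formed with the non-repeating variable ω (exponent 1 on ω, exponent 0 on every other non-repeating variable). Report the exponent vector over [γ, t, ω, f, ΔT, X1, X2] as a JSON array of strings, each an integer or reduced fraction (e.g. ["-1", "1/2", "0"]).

Exponent matrix [T,Θ] × [γ,t,ω,f,ΔT,X1,X2]:
  T: [-1  1 -1 -1  0 -1 -3]
  Θ: [ 0  0  0  0  1  0  0]
Echelon form has 2 nonzero rows (pivots: γ,ΔT)
Repeat: γ,ΔT; free: t,ω,f,X1,X2
RREF:
  r0: [   1   -1    1    1    0    1    3]
  r1: [   0    0    0    0    1    0    0]
Fix exponent of ω at 1, t at 0, f at 0, X1 at 0, X2 at 0; solve each RREF row for its pivot's exponent:
  r0: exp(γ) + (1)·1 = 0 ⇒ exp(γ) = -1
  r1: exp(ΔT) + (0)·1 = 0 ⇒ exp(ΔT) = 0
Π_2 = γ^-1 · ω

["-1", "0", "1", "0", "0", "0", "0"]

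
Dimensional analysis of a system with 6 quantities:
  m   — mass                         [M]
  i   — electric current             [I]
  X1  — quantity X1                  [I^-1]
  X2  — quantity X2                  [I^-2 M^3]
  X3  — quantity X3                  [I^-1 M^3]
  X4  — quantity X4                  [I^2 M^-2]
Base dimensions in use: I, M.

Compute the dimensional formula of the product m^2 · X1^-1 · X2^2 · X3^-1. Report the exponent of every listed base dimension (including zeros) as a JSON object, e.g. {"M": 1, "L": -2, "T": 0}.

{"I": -2, "M": 5}

Exponent matrix [I,M] × [m,i,X1,X2,X3,X4]:
  I: [ 0  1 -1 -2 -1  2]
  M: [ 1  0  0  3  3 -2]
  [I]: (2)·0+(-1)·-1+(2)·-2+(-1)·-1 = -2
  [M]: (2)·1+(-1)·0+(2)·3+(-1)·3 = 5
⇒ I^-2 M^5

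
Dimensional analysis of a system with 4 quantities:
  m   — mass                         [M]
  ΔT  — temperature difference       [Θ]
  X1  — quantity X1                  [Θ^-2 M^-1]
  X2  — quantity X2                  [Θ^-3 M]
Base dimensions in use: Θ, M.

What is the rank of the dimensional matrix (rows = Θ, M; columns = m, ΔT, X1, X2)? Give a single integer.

Dimensional matrix (Θ×M by m×ΔT×X1×X2):
  Θ: [ 0  1 -2 -3]
  M: [ 1  0 -1  1]
Row reduction gives pivot columns m,ΔT; rank = 2

2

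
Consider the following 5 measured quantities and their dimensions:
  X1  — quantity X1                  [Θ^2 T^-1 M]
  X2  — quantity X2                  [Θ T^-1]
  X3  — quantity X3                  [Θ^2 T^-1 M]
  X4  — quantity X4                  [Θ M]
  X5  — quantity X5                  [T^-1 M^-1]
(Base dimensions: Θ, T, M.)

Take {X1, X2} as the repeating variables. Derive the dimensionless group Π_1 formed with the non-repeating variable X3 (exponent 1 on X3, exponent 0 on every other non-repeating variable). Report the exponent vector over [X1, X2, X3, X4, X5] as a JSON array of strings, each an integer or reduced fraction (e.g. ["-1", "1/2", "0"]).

Dimensional matrix (Θ×T×M by X1×X2×X3×X4×X5):
  Θ: [ 2  1  2  1  0]
  T: [-1 -1 -1  0 -1]
  M: [ 1  0  1  1 -1]
RREF → pivots at {X1,X2} ⇒ r = 2
Pivot set = {X1,X2}, free = {X3,X4,X5}
RREF:
  r0: [   1    0    1    1   -1]
  r1: [   0    1    0   -1    2]
  r2: [   0    0    0    0    0]
Fix exponent of X3 at 1, X4 at 0, X5 at 0; solve each RREF row for its pivot's exponent:
  r0: exp(X1) + (1)·1 = 0 ⇒ exp(X1) = -1
  r1: exp(X2) + (0)·1 = 0 ⇒ exp(X2) = 0
Π_1 = X1^-1 · X3

["-1", "0", "1", "0", "0"]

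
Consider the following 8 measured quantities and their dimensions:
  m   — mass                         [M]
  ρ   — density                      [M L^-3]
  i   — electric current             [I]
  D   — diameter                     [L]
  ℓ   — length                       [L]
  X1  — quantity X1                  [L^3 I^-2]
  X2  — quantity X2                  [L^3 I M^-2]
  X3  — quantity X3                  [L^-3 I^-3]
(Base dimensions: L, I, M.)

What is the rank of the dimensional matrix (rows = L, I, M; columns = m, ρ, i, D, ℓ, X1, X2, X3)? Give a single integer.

3

Exponent matrix [L,I,M] × [m,ρ,i,D,ℓ,X1,X2,X3]:
  L: [ 0 -3  0  1  1  3  3 -3]
  I: [ 0  0  1  0  0 -2  1 -3]
  M: [ 1  1  0  0  0  0 -2  0]
RREF → pivots at {m,ρ,i} ⇒ r = 3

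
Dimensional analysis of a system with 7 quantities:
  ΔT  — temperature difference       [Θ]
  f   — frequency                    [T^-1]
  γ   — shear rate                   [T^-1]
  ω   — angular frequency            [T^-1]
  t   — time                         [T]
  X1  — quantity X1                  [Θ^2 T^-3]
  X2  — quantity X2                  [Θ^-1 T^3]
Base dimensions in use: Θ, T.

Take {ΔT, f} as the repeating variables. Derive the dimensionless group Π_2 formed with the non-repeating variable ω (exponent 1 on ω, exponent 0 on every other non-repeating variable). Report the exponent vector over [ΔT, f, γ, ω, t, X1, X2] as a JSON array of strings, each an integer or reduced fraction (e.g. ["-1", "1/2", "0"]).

Write exponents as rows Θ,T / cols ΔT,f,γ,ω,t,X1,X2:
  Θ: [ 1  0  0  0  0  2 -1]
  T: [ 0 -1 -1 -1  1 -3  3]
Row reduction gives pivot columns ΔT,f; rank = 2
Repeat: ΔT,f; free: γ,ω,t,X1,X2
RREF:
  r0: [   1    0    0    0    0    2   -1]
  r1: [   0    1    1    1   -1    3   -3]
Fix exponent of ω at 1, γ at 0, t at 0, X1 at 0, X2 at 0; solve each RREF row for its pivot's exponent:
  r0: exp(ΔT) + (0)·1 = 0 ⇒ exp(ΔT) = 0
  r1: exp(f) + (1)·1 = 0 ⇒ exp(f) = -1
Π_2 = f^-1 · ω

["0", "-1", "0", "1", "0", "0", "0"]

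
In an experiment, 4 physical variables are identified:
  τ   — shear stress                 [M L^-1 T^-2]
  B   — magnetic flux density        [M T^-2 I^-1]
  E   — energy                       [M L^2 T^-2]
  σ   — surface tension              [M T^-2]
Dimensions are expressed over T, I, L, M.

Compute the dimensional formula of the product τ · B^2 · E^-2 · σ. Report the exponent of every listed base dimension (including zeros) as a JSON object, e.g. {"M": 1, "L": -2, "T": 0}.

{"T": -4, "I": -2, "L": -5, "M": 2}

Write exponents as rows T,I,L,M / cols τ,B,E,σ:
  T: [-2 -2 -2 -2]
  I: [ 0 -1  0  0]
  L: [-1  0  2  0]
  M: [ 1  1  1  1]
  [T]: (1)·-2+(2)·-2+(-2)·-2+(1)·-2 = -4
  [I]: (1)·0+(2)·-1+(-2)·0+(1)·0 = -2
  [L]: (1)·-1+(2)·0+(-2)·2+(1)·0 = -5
  [M]: (1)·1+(2)·1+(-2)·1+(1)·1 = 2
⇒ T^-4 I^-2 L^-5 M^2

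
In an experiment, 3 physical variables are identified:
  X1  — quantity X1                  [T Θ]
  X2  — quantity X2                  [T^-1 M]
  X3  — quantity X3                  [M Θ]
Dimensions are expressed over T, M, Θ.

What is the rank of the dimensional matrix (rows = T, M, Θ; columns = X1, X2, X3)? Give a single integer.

Exponent matrix [T,M,Θ] × [X1,X2,X3]:
  T: [ 1 -1  0]
  M: [ 0  1  1]
  Θ: [ 1  0  1]
RREF → pivots at {X1,X2} ⇒ r = 2

2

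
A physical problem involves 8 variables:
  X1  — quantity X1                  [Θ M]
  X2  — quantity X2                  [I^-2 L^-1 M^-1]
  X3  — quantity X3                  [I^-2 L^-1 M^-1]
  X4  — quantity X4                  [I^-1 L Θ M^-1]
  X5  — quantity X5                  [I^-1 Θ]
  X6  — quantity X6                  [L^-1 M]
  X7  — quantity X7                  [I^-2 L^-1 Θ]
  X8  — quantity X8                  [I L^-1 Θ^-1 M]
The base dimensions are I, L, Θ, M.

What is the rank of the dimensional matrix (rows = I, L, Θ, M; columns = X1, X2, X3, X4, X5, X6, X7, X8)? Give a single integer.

3

Exponent matrix [I,L,Θ,M] × [X1,X2,X3,X4,X5,X6,X7,X8]:
  I: [ 0 -2 -2 -1 -1  0 -2  1]
  L: [ 0 -1 -1  1  0 -1 -1 -1]
  Θ: [ 1  0  0  1  1  0  1 -1]
  M: [ 1 -1 -1 -1  0  1  0  1]
RREF → pivots at {X1,X2,X4} ⇒ r = 3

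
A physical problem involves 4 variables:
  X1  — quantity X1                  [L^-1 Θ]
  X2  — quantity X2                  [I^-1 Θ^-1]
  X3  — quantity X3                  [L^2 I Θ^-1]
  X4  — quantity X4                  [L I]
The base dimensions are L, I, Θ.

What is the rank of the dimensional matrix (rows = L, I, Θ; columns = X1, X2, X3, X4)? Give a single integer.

Dimensional matrix (L×I×Θ by X1×X2×X3×X4):
  L: [-1  0  2  1]
  I: [ 0 -1  1  1]
  Θ: [ 1 -1 -1  0]
Row reduction gives pivot columns X1,X2; rank = 2

2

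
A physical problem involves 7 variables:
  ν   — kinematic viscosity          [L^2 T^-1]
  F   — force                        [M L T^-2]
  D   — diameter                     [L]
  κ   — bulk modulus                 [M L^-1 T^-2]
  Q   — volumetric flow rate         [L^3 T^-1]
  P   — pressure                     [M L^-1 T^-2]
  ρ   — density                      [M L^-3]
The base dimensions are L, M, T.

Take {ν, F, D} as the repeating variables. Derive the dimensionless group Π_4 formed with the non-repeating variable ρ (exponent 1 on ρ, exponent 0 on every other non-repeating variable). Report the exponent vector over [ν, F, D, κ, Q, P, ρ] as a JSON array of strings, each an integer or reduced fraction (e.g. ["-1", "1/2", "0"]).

["2", "-1", "0", "0", "0", "0", "1"]

Write exponents as rows L,M,T / cols ν,F,D,κ,Q,P,ρ:
  L: [ 2  1  1 -1  3 -1 -3]
  M: [ 0  1  0  1  0  1  1]
  T: [-1 -2  0 -2 -1 -2  0]
Row reduction gives pivot columns ν,F,D; rank = 3
Repeat: ν,F,D; free: κ,Q,P,ρ
RREF:
  r0: [   1    0    0    0    1    0   -2]
  r1: [   0    1    0    1    0    1    1]
  r2: [   0    0    1   -2    1   -2    0]
Fix exponent of ρ at 1, κ at 0, Q at 0, P at 0; solve each RREF row for its pivot's exponent:
  r0: exp(ν) + (-2)·1 = 0 ⇒ exp(ν) = 2
  r1: exp(F) + (1)·1 = 0 ⇒ exp(F) = -1
  r2: exp(D) + (0)·1 = 0 ⇒ exp(D) = 0
Π_4 = ν^2 · F^-1 · ρ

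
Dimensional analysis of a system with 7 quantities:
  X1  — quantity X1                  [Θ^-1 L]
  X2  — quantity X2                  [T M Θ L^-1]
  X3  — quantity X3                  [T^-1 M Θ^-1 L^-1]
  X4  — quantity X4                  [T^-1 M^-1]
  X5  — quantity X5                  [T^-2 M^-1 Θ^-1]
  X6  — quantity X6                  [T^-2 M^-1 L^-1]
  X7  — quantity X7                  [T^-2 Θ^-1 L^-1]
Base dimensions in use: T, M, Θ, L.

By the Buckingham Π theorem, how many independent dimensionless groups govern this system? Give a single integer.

4

Write exponents as rows T,M,Θ,L / cols X1,X2,X3,X4,X5,X6,X7:
  T: [ 0  1 -1 -1 -2 -2 -2]
  M: [ 0  1  1 -1 -1 -1  0]
  Θ: [-1  1 -1  0 -1  0 -1]
  L: [ 1 -1 -1  0  0 -1 -1]
Row reduction gives pivot columns X1,X2,X3; rank = 3
n=7, r=3 ⇒ 4 dimensionless groups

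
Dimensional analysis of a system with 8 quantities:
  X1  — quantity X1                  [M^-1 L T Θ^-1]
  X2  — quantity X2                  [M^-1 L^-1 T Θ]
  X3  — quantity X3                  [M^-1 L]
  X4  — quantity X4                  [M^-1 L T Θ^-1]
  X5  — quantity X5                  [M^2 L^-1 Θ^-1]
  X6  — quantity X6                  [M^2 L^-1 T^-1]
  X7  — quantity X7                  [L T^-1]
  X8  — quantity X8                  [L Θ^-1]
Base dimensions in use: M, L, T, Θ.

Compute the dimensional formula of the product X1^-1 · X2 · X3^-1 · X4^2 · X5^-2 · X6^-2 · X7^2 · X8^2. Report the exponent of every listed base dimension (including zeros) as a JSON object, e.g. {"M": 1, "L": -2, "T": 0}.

Exponent matrix [M,L,T,Θ] × [X1,X2,X3,X4,X5,X6,X7,X8]:
  M: [-1 -1 -1 -1  2  2  0  0]
  L: [ 1 -1  1  1 -1 -1  1  1]
  T: [ 1  1  0  1  0 -1 -1  0]
  Θ: [-1  1  0 -1 -1  0  0 -1]
  [M]: (-1)·-1+(1)·-1+(-1)·-1+(2)·-1+(-2)·2+(-2)·2+(2)·0+(2)·0 = -9
  [L]: (-1)·1+(1)·-1+(-1)·1+(2)·1+(-2)·-1+(-2)·-1+(2)·1+(2)·1 = 7
  [T]: (-1)·1+(1)·1+(-1)·0+(2)·1+(-2)·0+(-2)·-1+(2)·-1+(2)·0 = 2
  [Θ]: (-1)·-1+(1)·1+(-1)·0+(2)·-1+(-2)·-1+(-2)·0+(2)·0+(2)·-1 = 0
⇒ M^-9 L^7 T^2

{"M": -9, "L": 7, "T": 2, "Θ": 0}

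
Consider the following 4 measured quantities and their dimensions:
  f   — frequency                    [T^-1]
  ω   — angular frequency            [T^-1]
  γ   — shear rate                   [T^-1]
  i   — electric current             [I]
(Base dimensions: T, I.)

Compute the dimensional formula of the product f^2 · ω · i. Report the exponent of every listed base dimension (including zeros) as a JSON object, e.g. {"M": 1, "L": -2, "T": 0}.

{"T": -3, "I": 1}

Write exponents as rows T,I / cols f,ω,γ,i:
  T: [-1 -1 -1  0]
  I: [ 0  0  0  1]
  [T]: (2)·-1+(1)·-1+(1)·0 = -3
  [I]: (2)·0+(1)·0+(1)·1 = 1
⇒ T^-3 I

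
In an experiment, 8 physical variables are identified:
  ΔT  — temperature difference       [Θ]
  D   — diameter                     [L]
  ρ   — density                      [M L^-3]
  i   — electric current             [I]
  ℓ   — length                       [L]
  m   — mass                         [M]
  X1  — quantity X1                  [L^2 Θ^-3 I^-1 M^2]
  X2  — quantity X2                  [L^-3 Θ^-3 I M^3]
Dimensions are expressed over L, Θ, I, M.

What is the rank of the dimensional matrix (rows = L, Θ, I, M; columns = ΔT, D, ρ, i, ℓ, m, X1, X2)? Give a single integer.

4

Dimensional matrix (L×Θ×I×M by ΔT×D×ρ×i×ℓ×m×X1×X2):
  L: [ 0  1 -3  0  1  0  2 -3]
  Θ: [ 1  0  0  0  0  0 -3 -3]
  I: [ 0  0  0  1  0  0 -1  1]
  M: [ 0  0  1  0  0  1  2  3]
RREF → pivots at {ΔT,D,ρ,i} ⇒ r = 4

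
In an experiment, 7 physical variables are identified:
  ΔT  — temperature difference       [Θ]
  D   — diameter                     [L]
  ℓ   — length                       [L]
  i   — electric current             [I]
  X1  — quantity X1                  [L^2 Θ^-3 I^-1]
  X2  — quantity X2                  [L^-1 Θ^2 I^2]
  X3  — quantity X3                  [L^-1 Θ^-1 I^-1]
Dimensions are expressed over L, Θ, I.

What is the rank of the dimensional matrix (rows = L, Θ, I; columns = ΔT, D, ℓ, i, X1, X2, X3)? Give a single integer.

Write exponents as rows L,Θ,I / cols ΔT,D,ℓ,i,X1,X2,X3:
  L: [ 0  1  1  0  2 -1 -1]
  Θ: [ 1  0  0  0 -3  2 -1]
  I: [ 0  0  0  1 -1  2 -1]
RREF → pivots at {ΔT,D,i} ⇒ r = 3

3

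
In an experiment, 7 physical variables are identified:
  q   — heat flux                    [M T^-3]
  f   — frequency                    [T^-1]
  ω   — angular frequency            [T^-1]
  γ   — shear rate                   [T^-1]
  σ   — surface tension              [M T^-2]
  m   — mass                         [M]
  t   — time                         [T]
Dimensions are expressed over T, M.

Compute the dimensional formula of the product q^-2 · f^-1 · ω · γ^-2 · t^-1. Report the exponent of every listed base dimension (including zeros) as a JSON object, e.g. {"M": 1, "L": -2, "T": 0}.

Write exponents as rows T,M / cols q,f,ω,γ,σ,m,t:
  T: [-3 -1 -1 -1 -2  0  1]
  M: [ 1  0  0  0  1  1  0]
  [T]: (-2)·-3+(-1)·-1+(1)·-1+(-2)·-1+(-1)·1 = 7
  [M]: (-2)·1+(-1)·0+(1)·0+(-2)·0+(-1)·0 = -2
⇒ T^7 M^-2

{"T": 7, "M": -2}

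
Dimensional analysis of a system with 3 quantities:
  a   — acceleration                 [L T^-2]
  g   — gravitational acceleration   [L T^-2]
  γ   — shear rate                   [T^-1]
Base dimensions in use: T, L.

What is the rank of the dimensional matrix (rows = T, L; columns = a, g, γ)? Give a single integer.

Write exponents as rows T,L / cols a,g,γ:
  T: [-2 -2 -1]
  L: [ 1  1  0]
Row reduction gives pivot columns a,γ; rank = 2

2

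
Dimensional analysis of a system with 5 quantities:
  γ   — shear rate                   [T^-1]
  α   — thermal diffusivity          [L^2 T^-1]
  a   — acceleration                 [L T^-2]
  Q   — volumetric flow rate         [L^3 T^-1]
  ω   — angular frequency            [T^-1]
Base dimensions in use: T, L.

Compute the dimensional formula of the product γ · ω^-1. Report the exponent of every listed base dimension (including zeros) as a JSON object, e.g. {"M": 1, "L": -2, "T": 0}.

Write exponents as rows T,L / cols γ,α,a,Q,ω:
  T: [-1 -1 -2 -1 -1]
  L: [ 0  2  1  3  0]
  [T]: (1)·-1+(-1)·-1 = 0
  [L]: (1)·0+(-1)·0 = 0
⇒ 1 (dimensionless)

{"T": 0, "L": 0}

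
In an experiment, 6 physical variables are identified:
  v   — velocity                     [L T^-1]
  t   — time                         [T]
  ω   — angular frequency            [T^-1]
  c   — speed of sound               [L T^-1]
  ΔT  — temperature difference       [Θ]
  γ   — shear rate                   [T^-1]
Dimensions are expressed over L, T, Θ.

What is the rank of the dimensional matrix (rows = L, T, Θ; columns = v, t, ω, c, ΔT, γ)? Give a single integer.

Write exponents as rows L,T,Θ / cols v,t,ω,c,ΔT,γ:
  L: [ 1  0  0  1  0  0]
  T: [-1  1 -1 -1  0 -1]
  Θ: [ 0  0  0  0  1  0]
Echelon form has 3 nonzero rows (pivots: v,t,ΔT)

3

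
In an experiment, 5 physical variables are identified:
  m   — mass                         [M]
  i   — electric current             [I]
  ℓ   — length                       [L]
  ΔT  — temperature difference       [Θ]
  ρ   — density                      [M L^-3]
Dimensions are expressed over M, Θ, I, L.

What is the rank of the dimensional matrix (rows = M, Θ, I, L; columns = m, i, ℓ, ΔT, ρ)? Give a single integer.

4

Write exponents as rows M,Θ,I,L / cols m,i,ℓ,ΔT,ρ:
  M: [ 1  0  0  0  1]
  Θ: [ 0  0  0  1  0]
  I: [ 0  1  0  0  0]
  L: [ 0  0  1  0 -3]
RREF → pivots at {m,i,ℓ,ΔT} ⇒ r = 4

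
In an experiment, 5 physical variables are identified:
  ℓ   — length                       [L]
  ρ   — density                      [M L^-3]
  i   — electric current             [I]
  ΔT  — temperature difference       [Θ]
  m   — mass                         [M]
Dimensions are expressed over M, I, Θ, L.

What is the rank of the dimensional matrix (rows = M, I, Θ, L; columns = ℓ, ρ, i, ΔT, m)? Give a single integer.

4

Dimensional matrix (M×I×Θ×L by ℓ×ρ×i×ΔT×m):
  M: [ 0  1  0  0  1]
  I: [ 0  0  1  0  0]
  Θ: [ 0  0  0  1  0]
  L: [ 1 -3  0  0  0]
Row reduction gives pivot columns ℓ,ρ,i,ΔT; rank = 4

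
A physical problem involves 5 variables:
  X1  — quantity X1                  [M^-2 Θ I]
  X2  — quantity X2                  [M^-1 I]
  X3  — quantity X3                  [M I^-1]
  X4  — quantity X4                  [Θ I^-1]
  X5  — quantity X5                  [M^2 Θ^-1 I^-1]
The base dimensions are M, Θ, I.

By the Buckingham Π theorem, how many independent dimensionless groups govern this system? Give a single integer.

3

Exponent matrix [M,Θ,I] × [X1,X2,X3,X4,X5]:
  M: [-2 -1  1  0  2]
  Θ: [ 1  0  0  1 -1]
  I: [ 1  1 -1 -1 -1]
Row reduction gives pivot columns X1,X2; rank = 2
5 vars − rank 2 = 3 Π groups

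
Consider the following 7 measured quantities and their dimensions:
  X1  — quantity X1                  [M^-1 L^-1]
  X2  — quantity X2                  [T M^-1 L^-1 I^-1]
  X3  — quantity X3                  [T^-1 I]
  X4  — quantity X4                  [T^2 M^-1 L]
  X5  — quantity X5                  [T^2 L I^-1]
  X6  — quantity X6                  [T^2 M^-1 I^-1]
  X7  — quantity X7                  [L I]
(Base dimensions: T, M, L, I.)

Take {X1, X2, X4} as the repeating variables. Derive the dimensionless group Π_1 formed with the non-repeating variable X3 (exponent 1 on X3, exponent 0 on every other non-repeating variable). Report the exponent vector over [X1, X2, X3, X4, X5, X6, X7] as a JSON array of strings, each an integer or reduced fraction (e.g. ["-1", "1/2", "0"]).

Dimensional matrix (T×M×L×I by X1×X2×X3×X4×X5×X6×X7):
  T: [ 0  1 -1  2  2  2  0]
  M: [-1 -1  0 -1  0 -1  0]
  L: [-1 -1  0  1  1  0  1]
  I: [ 0 -1  1  0 -1 -1  1]
RREF → pivots at {X1,X2,X4} ⇒ r = 3
Pivot set = {X1,X2,X4}, free = {X3,X5,X6,X7}
RREF:
  r0: [   1    0    1    0 -3/2 -1/2  1/2]
  r1: [   0    1   -1    0    1    1   -1]
  r2: [   0    0    0    1  1/2  1/2  1/2]
  r3: [   0    0    0    0    0    0    0]
Fix exponent of X3 at 1, X5 at 0, X6 at 0, X7 at 0; solve each RREF row for its pivot's exponent:
  r0: exp(X1) + (1)·1 = 0 ⇒ exp(X1) = -1
  r1: exp(X2) + (-1)·1 = 0 ⇒ exp(X2) = 1
  r2: exp(X4) + (0)·1 = 0 ⇒ exp(X4) = 0
Π_1 = X1^-1 · X2 · X3

["-1", "1", "1", "0", "0", "0", "0"]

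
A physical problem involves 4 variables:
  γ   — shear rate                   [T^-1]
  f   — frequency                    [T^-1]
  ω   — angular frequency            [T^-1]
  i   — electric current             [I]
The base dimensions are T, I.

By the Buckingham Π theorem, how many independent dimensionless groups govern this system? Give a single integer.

2

Exponent matrix [T,I] × [γ,f,ω,i]:
  T: [-1 -1 -1  0]
  I: [ 0  0  0  1]
Echelon form has 2 nonzero rows (pivots: γ,i)
4 vars − rank 2 = 2 Π groups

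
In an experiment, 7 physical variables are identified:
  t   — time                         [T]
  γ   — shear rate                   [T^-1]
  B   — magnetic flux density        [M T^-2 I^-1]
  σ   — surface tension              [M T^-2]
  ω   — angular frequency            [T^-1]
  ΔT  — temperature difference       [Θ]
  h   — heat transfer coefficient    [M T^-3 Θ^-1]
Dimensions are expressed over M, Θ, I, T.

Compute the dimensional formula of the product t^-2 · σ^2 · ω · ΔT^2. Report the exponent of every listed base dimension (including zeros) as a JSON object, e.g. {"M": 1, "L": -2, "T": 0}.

{"M": 2, "Θ": 2, "I": 0, "T": -7}

Exponent matrix [M,Θ,I,T] × [t,γ,B,σ,ω,ΔT,h]:
  M: [ 0  0  1  1  0  0  1]
  Θ: [ 0  0  0  0  0  1 -1]
  I: [ 0  0 -1  0  0  0  0]
  T: [ 1 -1 -2 -2 -1  0 -3]
  [M]: (-2)·0+(2)·1+(1)·0+(2)·0 = 2
  [Θ]: (-2)·0+(2)·0+(1)·0+(2)·1 = 2
  [I]: (-2)·0+(2)·0+(1)·0+(2)·0 = 0
  [T]: (-2)·1+(2)·-2+(1)·-1+(2)·0 = -7
⇒ M^2 Θ^2 T^-7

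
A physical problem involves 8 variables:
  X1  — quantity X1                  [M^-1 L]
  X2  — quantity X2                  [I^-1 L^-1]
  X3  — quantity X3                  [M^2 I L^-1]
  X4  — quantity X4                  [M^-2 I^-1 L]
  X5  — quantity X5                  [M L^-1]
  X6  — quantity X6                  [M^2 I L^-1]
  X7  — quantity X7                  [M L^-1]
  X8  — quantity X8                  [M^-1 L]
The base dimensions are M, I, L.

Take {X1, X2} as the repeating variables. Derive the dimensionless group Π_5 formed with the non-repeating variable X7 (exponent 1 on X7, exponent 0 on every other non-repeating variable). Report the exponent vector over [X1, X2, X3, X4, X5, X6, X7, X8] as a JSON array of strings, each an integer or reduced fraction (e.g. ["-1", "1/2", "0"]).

["1", "0", "0", "0", "0", "0", "1", "0"]

Write exponents as rows M,I,L / cols X1,X2,X3,X4,X5,X6,X7,X8:
  M: [-1  0  2 -2  1  2  1 -1]
  I: [ 0 -1  1 -1  0  1  0  0]
  L: [ 1 -1 -1  1 -1 -1 -1  1]
Echelon form has 2 nonzero rows (pivots: X1,X2)
Pivot set = {X1,X2}, free = {X3,X4,X5,X6,X7,X8}
RREF:
  r0: [   1    0   -2    2   -1   -2   -1    1]
  r1: [   0    1   -1    1    0   -1    0    0]
  r2: [   0    0    0    0    0    0    0    0]
Fix exponent of X7 at 1, X3 at 0, X4 at 0, X5 at 0, X6 at 0, X8 at 0; solve each RREF row for its pivot's exponent:
  r0: exp(X1) + (-1)·1 = 0 ⇒ exp(X1) = 1
  r1: exp(X2) + (0)·1 = 0 ⇒ exp(X2) = 0
Π_5 = X1 · X7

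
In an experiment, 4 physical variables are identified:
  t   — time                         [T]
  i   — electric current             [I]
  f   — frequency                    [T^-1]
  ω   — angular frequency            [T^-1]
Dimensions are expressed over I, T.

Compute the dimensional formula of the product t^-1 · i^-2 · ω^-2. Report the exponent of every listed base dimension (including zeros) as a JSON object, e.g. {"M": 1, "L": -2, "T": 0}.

Exponent matrix [I,T] × [t,i,f,ω]:
  I: [ 0  1  0  0]
  T: [ 1  0 -1 -1]
  [I]: (-1)·0+(-2)·1+(-2)·0 = -2
  [T]: (-1)·1+(-2)·0+(-2)·-1 = 1
⇒ I^-2 T

{"I": -2, "T": 1}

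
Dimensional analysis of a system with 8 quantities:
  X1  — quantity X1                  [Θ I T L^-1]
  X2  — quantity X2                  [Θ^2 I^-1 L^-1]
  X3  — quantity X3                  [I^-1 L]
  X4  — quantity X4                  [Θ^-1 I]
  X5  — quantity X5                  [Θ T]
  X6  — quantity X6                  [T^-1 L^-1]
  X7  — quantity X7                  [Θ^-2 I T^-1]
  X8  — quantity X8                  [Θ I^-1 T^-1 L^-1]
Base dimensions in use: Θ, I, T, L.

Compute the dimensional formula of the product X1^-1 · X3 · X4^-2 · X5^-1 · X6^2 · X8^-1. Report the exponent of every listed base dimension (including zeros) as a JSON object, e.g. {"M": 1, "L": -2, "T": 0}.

{"Θ": -1, "I": -3, "T": -3, "L": 1}

Write exponents as rows Θ,I,T,L / cols X1,X2,X3,X4,X5,X6,X7,X8:
  Θ: [ 1  2  0 -1  1  0 -2  1]
  I: [ 1 -1 -1  1  0  0  1 -1]
  T: [ 1  0  0  0  1 -1 -1 -1]
  L: [-1 -1  1  0  0 -1  0 -1]
  [Θ]: (-1)·1+(1)·0+(-2)·-1+(-1)·1+(2)·0+(-1)·1 = -1
  [I]: (-1)·1+(1)·-1+(-2)·1+(-1)·0+(2)·0+(-1)·-1 = -3
  [T]: (-1)·1+(1)·0+(-2)·0+(-1)·1+(2)·-1+(-1)·-1 = -3
  [L]: (-1)·-1+(1)·1+(-2)·0+(-1)·0+(2)·-1+(-1)·-1 = 1
⇒ Θ^-1 I^-3 T^-3 L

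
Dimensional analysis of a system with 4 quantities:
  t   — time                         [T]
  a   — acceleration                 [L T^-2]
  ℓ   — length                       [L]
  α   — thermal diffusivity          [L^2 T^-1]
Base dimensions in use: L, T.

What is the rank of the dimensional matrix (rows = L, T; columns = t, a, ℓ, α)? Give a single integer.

Dimensional matrix (L×T by t×a×ℓ×α):
  L: [ 0  1  1  2]
  T: [ 1 -2  0 -1]
RREF → pivots at {t,a} ⇒ r = 2

2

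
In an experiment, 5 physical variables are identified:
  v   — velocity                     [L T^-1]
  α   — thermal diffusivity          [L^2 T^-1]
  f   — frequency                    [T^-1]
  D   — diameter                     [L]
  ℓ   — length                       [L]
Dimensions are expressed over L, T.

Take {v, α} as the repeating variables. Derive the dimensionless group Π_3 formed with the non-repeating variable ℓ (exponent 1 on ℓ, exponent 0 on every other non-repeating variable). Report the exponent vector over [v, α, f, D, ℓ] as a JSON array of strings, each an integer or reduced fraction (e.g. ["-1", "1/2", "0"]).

Write exponents as rows L,T / cols v,α,f,D,ℓ:
  L: [ 1  2  0  1  1]
  T: [-1 -1 -1  0  0]
Echelon form has 2 nonzero rows (pivots: v,α)
Repeat: v,α; free: f,D,ℓ
RREF:
  r0: [   1    0    2   -1   -1]
  r1: [   0    1   -1    1    1]
Fix exponent of ℓ at 1, f at 0, D at 0; solve each RREF row for its pivot's exponent:
  r0: exp(v) + (-1)·1 = 0 ⇒ exp(v) = 1
  r1: exp(α) + (1)·1 = 0 ⇒ exp(α) = -1
Π_3 = v · α^-1 · ℓ

["1", "-1", "0", "0", "1"]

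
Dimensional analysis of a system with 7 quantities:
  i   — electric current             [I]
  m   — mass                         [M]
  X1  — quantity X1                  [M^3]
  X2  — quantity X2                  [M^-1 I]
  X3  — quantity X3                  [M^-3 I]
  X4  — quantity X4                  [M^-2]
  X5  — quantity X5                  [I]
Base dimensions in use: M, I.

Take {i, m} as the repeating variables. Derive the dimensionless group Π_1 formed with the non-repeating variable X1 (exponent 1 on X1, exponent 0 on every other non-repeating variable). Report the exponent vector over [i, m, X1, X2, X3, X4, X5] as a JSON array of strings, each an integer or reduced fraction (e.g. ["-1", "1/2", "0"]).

["0", "-3", "1", "0", "0", "0", "0"]

Exponent matrix [M,I] × [i,m,X1,X2,X3,X4,X5]:
  M: [ 0  1  3 -1 -3 -2  0]
  I: [ 1  0  0  1  1  0  1]
RREF → pivots at {i,m} ⇒ r = 2
Pivot set = {i,m}, free = {X1,X2,X3,X4,X5}
RREF:
  r0: [   1    0    0    1    1    0    1]
  r1: [   0    1    3   -1   -3   -2    0]
Fix exponent of X1 at 1, X2 at 0, X3 at 0, X4 at 0, X5 at 0; solve each RREF row for its pivot's exponent:
  r0: exp(i) + (0)·1 = 0 ⇒ exp(i) = 0
  r1: exp(m) + (3)·1 = 0 ⇒ exp(m) = -3
Π_1 = m^-3 · X1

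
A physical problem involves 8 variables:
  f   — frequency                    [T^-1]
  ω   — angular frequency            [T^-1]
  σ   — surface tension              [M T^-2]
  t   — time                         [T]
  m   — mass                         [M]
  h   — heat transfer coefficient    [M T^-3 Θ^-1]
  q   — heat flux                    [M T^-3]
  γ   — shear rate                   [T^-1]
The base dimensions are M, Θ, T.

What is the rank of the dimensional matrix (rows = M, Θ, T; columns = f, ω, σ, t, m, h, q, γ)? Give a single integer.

Write exponents as rows M,Θ,T / cols f,ω,σ,t,m,h,q,γ:
  M: [ 0  0  1  0  1  1  1  0]
  Θ: [ 0  0  0  0  0 -1  0  0]
  T: [-1 -1 -2  1  0 -3 -3 -1]
Row reduction gives pivot columns f,σ,h; rank = 3

3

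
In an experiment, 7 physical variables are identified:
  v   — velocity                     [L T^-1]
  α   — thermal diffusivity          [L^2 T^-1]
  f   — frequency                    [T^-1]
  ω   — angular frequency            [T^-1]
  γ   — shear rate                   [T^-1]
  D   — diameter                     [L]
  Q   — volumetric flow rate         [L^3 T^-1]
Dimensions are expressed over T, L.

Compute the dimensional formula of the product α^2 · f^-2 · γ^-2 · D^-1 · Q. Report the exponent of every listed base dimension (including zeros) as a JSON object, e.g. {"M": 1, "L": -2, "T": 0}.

{"T": 1, "L": 6}

Dimensional matrix (T×L by v×α×f×ω×γ×D×Q):
  T: [-1 -1 -1 -1 -1  0 -1]
  L: [ 1  2  0  0  0  1  3]
  [T]: (2)·-1+(-2)·-1+(-2)·-1+(-1)·0+(1)·-1 = 1
  [L]: (2)·2+(-2)·0+(-2)·0+(-1)·1+(1)·3 = 6
⇒ T L^6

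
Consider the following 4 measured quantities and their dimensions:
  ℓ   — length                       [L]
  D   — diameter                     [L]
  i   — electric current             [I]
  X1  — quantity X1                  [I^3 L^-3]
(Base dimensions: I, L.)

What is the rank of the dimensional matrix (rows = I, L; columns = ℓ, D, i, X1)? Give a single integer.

Write exponents as rows I,L / cols ℓ,D,i,X1:
  I: [ 0  0  1  3]
  L: [ 1  1  0 -3]
Row reduction gives pivot columns ℓ,i; rank = 2

2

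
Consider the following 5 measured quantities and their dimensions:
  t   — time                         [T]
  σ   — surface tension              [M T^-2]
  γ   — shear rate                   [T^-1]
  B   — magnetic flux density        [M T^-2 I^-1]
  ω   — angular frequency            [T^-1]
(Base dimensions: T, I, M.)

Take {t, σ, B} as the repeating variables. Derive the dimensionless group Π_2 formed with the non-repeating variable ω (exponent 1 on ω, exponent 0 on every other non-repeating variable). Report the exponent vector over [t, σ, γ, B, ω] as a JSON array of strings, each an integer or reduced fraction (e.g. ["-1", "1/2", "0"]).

["1", "0", "0", "0", "1"]

Dimensional matrix (T×I×M by t×σ×γ×B×ω):
  T: [ 1 -2 -1 -2 -1]
  I: [ 0  0  0 -1  0]
  M: [ 0  1  0  1  0]
Echelon form has 3 nonzero rows (pivots: t,σ,B)
Pivot set = {t,σ,B}, free = {γ,ω}
RREF:
  r0: [   1    0   -1    0   -1]
  r1: [   0    1    0    0    0]
  r2: [   0    0    0    1    0]
Fix exponent of ω at 1, γ at 0; solve each RREF row for its pivot's exponent:
  r0: exp(t) + (-1)·1 = 0 ⇒ exp(t) = 1
  r1: exp(σ) + (0)·1 = 0 ⇒ exp(σ) = 0
  r2: exp(B) + (0)·1 = 0 ⇒ exp(B) = 0
Π_2 = t · ω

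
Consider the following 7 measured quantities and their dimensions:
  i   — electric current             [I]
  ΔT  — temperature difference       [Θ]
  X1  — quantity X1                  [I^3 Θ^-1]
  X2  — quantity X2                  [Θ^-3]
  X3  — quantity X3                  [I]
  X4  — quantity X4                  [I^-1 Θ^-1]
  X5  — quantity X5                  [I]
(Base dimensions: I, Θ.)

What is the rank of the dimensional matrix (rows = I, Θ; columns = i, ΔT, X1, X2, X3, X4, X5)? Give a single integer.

2

Write exponents as rows I,Θ / cols i,ΔT,X1,X2,X3,X4,X5:
  I: [ 1  0  3  0  1 -1  1]
  Θ: [ 0  1 -1 -3  0 -1  0]
Echelon form has 2 nonzero rows (pivots: i,ΔT)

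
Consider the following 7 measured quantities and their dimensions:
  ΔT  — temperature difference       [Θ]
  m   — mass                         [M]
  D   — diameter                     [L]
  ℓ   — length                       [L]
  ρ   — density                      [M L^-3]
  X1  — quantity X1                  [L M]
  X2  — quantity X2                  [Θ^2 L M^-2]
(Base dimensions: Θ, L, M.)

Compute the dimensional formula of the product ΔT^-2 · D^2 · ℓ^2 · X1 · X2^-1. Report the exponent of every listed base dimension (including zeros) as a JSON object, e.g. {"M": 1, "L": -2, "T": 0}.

{"Θ": -4, "L": 4, "M": 3}

Exponent matrix [Θ,L,M] × [ΔT,m,D,ℓ,ρ,X1,X2]:
  Θ: [ 1  0  0  0  0  0  2]
  L: [ 0  0  1  1 -3  1  1]
  M: [ 0  1  0  0  1  1 -2]
  [Θ]: (-2)·1+(2)·0+(2)·0+(1)·0+(-1)·2 = -4
  [L]: (-2)·0+(2)·1+(2)·1+(1)·1+(-1)·1 = 4
  [M]: (-2)·0+(2)·0+(2)·0+(1)·1+(-1)·-2 = 3
⇒ Θ^-4 L^4 M^3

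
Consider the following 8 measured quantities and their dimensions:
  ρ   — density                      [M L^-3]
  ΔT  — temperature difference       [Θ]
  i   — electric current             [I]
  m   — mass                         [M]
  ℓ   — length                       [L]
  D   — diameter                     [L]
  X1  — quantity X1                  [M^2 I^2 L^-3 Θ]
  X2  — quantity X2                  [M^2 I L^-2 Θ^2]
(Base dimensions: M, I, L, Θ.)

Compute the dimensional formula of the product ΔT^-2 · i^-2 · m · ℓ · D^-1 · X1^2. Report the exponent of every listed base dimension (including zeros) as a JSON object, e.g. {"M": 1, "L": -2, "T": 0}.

Exponent matrix [M,I,L,Θ] × [ρ,ΔT,i,m,ℓ,D,X1,X2]:
  M: [ 1  0  0  1  0  0  2  2]
  I: [ 0  0  1  0  0  0  2  1]
  L: [-3  0  0  0  1  1 -3 -2]
  Θ: [ 0  1  0  0  0  0  1  2]
  [M]: (-2)·0+(-2)·0+(1)·1+(1)·0+(-1)·0+(2)·2 = 5
  [I]: (-2)·0+(-2)·1+(1)·0+(1)·0+(-1)·0+(2)·2 = 2
  [L]: (-2)·0+(-2)·0+(1)·0+(1)·1+(-1)·1+(2)·-3 = -6
  [Θ]: (-2)·1+(-2)·0+(1)·0+(1)·0+(-1)·0+(2)·1 = 0
⇒ M^5 I^2 L^-6

{"M": 5, "I": 2, "L": -6, "Θ": 0}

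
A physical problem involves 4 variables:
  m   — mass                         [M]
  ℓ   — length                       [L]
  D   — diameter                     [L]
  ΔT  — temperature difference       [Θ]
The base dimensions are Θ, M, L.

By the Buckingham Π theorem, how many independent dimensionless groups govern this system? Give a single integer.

1

Dimensional matrix (Θ×M×L by m×ℓ×D×ΔT):
  Θ: [ 0  0  0  1]
  M: [ 1  0  0  0]
  L: [ 0  1  1  0]
RREF → pivots at {m,ℓ,ΔT} ⇒ r = 3
n=4, r=3 ⇒ 1 dimensionless group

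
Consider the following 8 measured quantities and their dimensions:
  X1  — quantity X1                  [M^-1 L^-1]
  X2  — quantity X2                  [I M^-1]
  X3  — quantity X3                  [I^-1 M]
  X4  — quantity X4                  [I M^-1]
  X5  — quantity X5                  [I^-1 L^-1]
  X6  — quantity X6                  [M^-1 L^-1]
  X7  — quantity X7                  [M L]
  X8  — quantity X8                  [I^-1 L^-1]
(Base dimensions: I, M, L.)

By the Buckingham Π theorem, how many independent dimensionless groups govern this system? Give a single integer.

6

Exponent matrix [I,M,L] × [X1,X2,X3,X4,X5,X6,X7,X8]:
  I: [ 0  1 -1  1 -1  0  0 -1]
  M: [-1 -1  1 -1  0 -1  1  0]
  L: [-1  0  0  0 -1 -1  1 -1]
Echelon form has 2 nonzero rows (pivots: X1,X2)
n=8, r=2 ⇒ 6 dimensionless groups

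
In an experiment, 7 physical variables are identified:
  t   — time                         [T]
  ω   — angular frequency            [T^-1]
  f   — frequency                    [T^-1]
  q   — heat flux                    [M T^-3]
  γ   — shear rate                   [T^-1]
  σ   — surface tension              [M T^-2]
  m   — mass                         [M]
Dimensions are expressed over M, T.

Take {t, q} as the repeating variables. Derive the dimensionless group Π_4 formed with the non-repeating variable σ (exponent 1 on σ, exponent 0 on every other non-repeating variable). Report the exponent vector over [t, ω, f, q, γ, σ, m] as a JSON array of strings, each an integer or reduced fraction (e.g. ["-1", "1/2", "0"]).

Write exponents as rows M,T / cols t,ω,f,q,γ,σ,m:
  M: [ 0  0  0  1  0  1  1]
  T: [ 1 -1 -1 -3 -1 -2  0]
Row reduction gives pivot columns t,q; rank = 2
Repeat: t,q; free: ω,f,γ,σ,m
RREF:
  r0: [   1   -1   -1    0   -1    1    3]
  r1: [   0    0    0    1    0    1    1]
Fix exponent of σ at 1, ω at 0, f at 0, γ at 0, m at 0; solve each RREF row for its pivot's exponent:
  r0: exp(t) + (1)·1 = 0 ⇒ exp(t) = -1
  r1: exp(q) + (1)·1 = 0 ⇒ exp(q) = -1
Π_4 = t^-1 · q^-1 · σ

["-1", "0", "0", "-1", "0", "1", "0"]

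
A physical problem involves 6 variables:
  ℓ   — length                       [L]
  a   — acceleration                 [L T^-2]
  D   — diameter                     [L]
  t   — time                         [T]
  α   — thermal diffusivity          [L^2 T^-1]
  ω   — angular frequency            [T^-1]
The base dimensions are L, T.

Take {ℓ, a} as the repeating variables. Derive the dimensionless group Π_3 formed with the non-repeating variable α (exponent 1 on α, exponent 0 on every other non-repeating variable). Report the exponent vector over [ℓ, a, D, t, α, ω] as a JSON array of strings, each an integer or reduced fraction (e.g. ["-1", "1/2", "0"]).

["-3/2", "-1/2", "0", "0", "1", "0"]

Dimensional matrix (L×T by ℓ×a×D×t×α×ω):
  L: [ 1  1  1  0  2  0]
  T: [ 0 -2  0  1 -1 -1]
Echelon form has 2 nonzero rows (pivots: ℓ,a)
Repeat: ℓ,a; free: D,t,α,ω
RREF:
  r0: [   1    0    1  1/2  3/2 -1/2]
  r1: [   0    1    0 -1/2  1/2  1/2]
Fix exponent of α at 1, D at 0, t at 0, ω at 0; solve each RREF row for its pivot's exponent:
  r0: exp(ℓ) + (3/2)·1 = 0 ⇒ exp(ℓ) = -3/2
  r1: exp(a) + (1/2)·1 = 0 ⇒ exp(a) = -1/2
Π_3 = ℓ^(-3/2) · a^(-1/2) · α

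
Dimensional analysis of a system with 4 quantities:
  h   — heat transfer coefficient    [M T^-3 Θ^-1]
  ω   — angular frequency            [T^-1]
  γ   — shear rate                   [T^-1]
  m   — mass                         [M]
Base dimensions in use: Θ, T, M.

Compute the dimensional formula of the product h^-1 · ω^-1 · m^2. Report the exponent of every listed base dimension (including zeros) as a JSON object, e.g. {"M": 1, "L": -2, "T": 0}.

{"Θ": 1, "T": 4, "M": 1}

Dimensional matrix (Θ×T×M by h×ω×γ×m):
  Θ: [-1  0  0  0]
  T: [-3 -1 -1  0]
  M: [ 1  0  0  1]
  [Θ]: (-1)·-1+(-1)·0+(2)·0 = 1
  [T]: (-1)·-3+(-1)·-1+(2)·0 = 4
  [M]: (-1)·1+(-1)·0+(2)·1 = 1
⇒ Θ T^4 M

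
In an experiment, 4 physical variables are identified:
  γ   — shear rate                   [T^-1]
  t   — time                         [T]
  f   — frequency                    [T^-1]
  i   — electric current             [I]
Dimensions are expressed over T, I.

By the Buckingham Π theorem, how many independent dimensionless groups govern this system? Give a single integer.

2

Dimensional matrix (T×I by γ×t×f×i):
  T: [-1  1 -1  0]
  I: [ 0  0  0  1]
Echelon form has 2 nonzero rows (pivots: γ,i)
n=4, r=2 ⇒ 2 dimensionless groups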